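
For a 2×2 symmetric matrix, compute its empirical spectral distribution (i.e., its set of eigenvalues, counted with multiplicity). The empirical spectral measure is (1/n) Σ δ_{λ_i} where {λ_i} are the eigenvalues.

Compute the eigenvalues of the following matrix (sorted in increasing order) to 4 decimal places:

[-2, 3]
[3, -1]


Since M is real symmetric, both eigenvalues are real; they are the roots of det(λI − M) = λ² − (tr M) λ + det M.
tr M = -2 + (-1) = -3.
det M = (-2)·(-1) − 3² = 2 − 9 = -7.
Characteristic polynomial: λ² + 3λ − 7 = 0.
Discriminant Δ = (tr M)² − 4·det M = 9 − (-28) = 37; √Δ = 6.082763.
λ = (tr M ± √Δ)/2 = (-3 ± 6.082763)/2, giving (tr M − √Δ)/2 = -4.5414 and (tr M + √Δ)/2 = 1.5414.

Eigenvalues sorted in increasing order: [-4.5414, 1.5414].


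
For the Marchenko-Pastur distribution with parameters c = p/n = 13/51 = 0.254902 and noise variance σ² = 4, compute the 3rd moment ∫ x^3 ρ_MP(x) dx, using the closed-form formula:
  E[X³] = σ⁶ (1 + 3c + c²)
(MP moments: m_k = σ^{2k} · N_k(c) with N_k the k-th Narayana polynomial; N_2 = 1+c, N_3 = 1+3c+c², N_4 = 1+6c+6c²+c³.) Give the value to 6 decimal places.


E[X³] = σ⁶ (1 + 3c + c²) (third MP moment). With σ² = 4 (so σ⁶ = 64) and c = 13/51 = 0.254902: E[X³] = 64 · (1 + 3·0.254902 + (0.254902)²) = 64 · 1.829681.

So E[X^3] = 117.099577.


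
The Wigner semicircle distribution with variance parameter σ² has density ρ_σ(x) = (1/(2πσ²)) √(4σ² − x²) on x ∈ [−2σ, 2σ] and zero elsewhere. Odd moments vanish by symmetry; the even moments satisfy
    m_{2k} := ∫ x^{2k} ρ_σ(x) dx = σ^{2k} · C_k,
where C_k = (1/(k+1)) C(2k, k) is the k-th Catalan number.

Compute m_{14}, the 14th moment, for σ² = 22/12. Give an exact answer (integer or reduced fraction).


By the scaled semicircle moment identity, m_{2k} = σ^{2k} · C_k with k = 7.
C_7 = (1/(k+1)) · C(2k, k) = (1/8) · C(14, 7) = (1/8) · 3432 = 429.
σ^{2k} = (σ²)^k = (22/12)^7 = 19487171/279936.

Therefore m_{14} = σ^{14} · C_7 = (19487171/279936) · 429 = 2786665453/93312.


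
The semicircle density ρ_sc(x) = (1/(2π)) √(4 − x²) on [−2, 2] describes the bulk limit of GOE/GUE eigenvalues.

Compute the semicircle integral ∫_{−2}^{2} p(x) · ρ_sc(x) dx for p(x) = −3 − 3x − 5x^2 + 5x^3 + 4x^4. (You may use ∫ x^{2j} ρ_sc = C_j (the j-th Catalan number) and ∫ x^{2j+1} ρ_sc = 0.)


Write p(x) = Σ a_i x^i, split into monomials and integrate each against ρ_sc separately.
Using ∫ x^{2j} ρ_sc = C_j = (1/(j+1)) C(2j, j) (Catalan numbers) and ∫ x^{2j+1} ρ_sc = 0 (odd monomials vanish by symmetry):
  i = 0 (even): a_0 · C_{0} = -3 · 1 = -3
  i = 1 (odd): ∫ x^1 ρ_sc = 0 (vanishes)
  i = 2 (even): a_2 · C_{1} = -5 · 1 = -5
  i = 3 (odd): ∫ x^3 ρ_sc = 0 (vanishes)
  i = 4 (even): a_4 · C_{2} = 4 · 2 = 8

Summing the contributions: ∫_{−2}^{2} p(x) ρ_sc(x) dx = (-3) + (-5) + 8 = 0.


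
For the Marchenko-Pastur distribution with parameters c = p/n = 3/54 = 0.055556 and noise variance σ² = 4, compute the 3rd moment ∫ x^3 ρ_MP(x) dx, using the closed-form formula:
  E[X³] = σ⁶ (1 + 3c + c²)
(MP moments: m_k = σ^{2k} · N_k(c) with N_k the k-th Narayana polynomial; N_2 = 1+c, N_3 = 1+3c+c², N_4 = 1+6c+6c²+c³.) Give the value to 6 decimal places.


E[X³] = σ⁶ (1 + 3c + c²) (third MP moment). With σ² = 4 (so σ⁶ = 64) and c = 3/54 = 0.055556: E[X³] = 64 · (1 + 3·0.055556 + (0.055556)²) = 64 · 1.169753.

So E[X^3] = 74.864198.


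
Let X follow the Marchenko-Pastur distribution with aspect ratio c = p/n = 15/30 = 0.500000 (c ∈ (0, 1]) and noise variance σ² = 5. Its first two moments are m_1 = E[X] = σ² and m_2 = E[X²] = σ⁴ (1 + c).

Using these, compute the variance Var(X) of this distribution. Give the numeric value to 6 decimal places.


m_1 = E[X] = σ² = 5, so m_1² = 25.
m_2 = E[X²] = σ⁴ (1 + c) = 25 · (1 + 0.500000) = 25 · 1.500000 = 37.500000.
(Note m_2 − m_1² simplifies to c · σ⁴ = 0.500000 · 25.)

Var(X) = m_2 − m_1² = 37.500000 − 25 = 12.500000.


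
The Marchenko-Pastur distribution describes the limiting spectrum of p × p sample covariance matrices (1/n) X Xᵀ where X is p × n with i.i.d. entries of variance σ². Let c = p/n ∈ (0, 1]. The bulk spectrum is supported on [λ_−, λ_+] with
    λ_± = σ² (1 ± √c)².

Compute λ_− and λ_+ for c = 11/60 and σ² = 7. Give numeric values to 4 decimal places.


c = 11/60 = 0.183333; √c = 0.428174.
λ_− = σ² (1 − √c)² = 7 · (1 − 0.428174)² = 7 · (0.571826)² = 2.288891.
λ_+ = σ² (1 + √c)² = 7 · (1 + 0.428174)² = 7 · (1.428174)² = 14.277775.

Rounded to 4 decimal places: λ_− ≈ 2.2889, λ_+ ≈ 14.2778.


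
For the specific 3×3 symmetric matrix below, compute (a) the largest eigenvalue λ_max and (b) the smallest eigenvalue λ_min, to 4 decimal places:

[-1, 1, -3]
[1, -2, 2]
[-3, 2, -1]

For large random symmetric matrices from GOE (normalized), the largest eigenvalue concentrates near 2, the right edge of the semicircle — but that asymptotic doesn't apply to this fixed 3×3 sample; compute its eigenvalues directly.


Since M is real symmetric, all three eigenvalues are real; they are the roots of det(λI − M) = λ³ − (tr M) λ² + s λ − det M, where s is the sum of the principal 2×2 minors.
tr M = -1 + (-2) + (-1) = -4.
s = ((-1)·(-2) − 1²) + ((-1)·(-1) − (-3)²) + ((-2)·(-1) − 2²) = 1 + (-8) + (-2) = -9.
det M (expand along row 1) = (-1)·(-2) − 1·5 + (-3)·(-4) = 9.
Characteristic polynomial: λ³ + 4λ² − 9λ − 9 = 0.
Substitute λ = y + (tr M)/3 = y − 1.333333 to remove the quadratic term: y³ + p·y + q = 0 with p = s − (tr M)²/3 = -14.333333 and q = −2(tr M)³/27 + (tr M)·s/3 − det M = 7.740741.
Three real roots ⇒ use the trigonometric (Viète) form: r = 2√(−p/3) = 4.371626, φ = arccos(3q/(p·r)) = arccos(-0.370607) = 1.950459 rad.
y_k = r·cos(φ/3 − 2πk/3) for k = 0, 1, 2 gives y = 3.479776, 0.551772, -4.031548.
λ_k = y_k − 1.333333 gives λ = 2.1464, -0.7816, -5.3649 (check: the sum is -4.0000 = tr M).

Hence λ_max = 2.1464 and λ_min = -5.3649.


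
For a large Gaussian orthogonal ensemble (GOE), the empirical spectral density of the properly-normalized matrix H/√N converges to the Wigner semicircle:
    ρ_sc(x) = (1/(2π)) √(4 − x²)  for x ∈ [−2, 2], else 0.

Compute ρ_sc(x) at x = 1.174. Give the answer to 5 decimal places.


ρ_sc(x) = (1/(2π)) √(4 − x²). With x = 1.174:
  4 − x² = 4 − (1.174)² = 4 − 1.378276 = 2.621724.
  √(4 − x²) = 1.619174.
  1/(2π) = 0.159155.
  ρ_sc(1.174) = 0.159155 · 1.619174 = 0.257700.

Rounded to 5 decimal places: ρ_sc(1.174) ≈ 0.25770.


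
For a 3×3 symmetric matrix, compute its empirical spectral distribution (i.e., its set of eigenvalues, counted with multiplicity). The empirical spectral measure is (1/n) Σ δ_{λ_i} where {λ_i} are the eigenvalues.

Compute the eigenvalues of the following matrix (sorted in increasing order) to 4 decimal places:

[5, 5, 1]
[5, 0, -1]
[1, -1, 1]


Since M is real symmetric, all three eigenvalues are real; they are the roots of det(λI − M) = λ³ − (tr M) λ² + s λ − det M, where s is the sum of the principal 2×2 minors.
tr M = 5 + 0 + 1 = 6.
s = (5·0 − 5²) + (5·1 − 1²) + (0·1 − (-1)²) = -25 + 4 + (-1) = -22.
det M (expand along row 1) = 5·(-1) − 5·6 + 1·(-5) = -40.
Characteristic polynomial: λ³ − 6λ² − 22λ + 40 = 0.
Substitute λ = y + (tr M)/3 = y + 2.000000 to remove the quadratic term: y³ + p·y + q = 0 with p = s − (tr M)²/3 = -34.000000 and q = −2(tr M)³/27 + (tr M)·s/3 − det M = -20.000000.
Three real roots ⇒ use the trigonometric (Viète) form: r = 2√(−p/3) = 6.733003, φ = arccos(3q/(p·r)) = arccos(0.262098) = 1.305601 rad.
y_k = r·cos(φ/3 − 2πk/3) for k = 0, 1, 2 gives y = 6.105391, -0.594412, -5.510978.
λ_k = y_k + 2.000000 gives λ = 8.1054, 1.4056, -3.5110 (check: the sum is 6.0000 = tr M).

Eigenvalues sorted in increasing order: [-3.5110, 1.4056, 8.1054].


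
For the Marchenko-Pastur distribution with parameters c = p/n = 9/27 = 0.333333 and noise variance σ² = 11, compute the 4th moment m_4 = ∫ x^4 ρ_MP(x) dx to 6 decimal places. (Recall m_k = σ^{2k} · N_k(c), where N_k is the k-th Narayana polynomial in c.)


E[X⁴] = σ⁸ (1 + 6c + 6c² + c³) (fourth MP moment). With σ² = 11 (so σ⁸ = 14641) and c = 9/27 = 0.333333: E[X⁴] = 14641 · (1 + 6·0.333333 + 6·(0.333333)² + (0.333333)³) = 14641 · 3.703704.

So E[X^4] = 54225.925926.


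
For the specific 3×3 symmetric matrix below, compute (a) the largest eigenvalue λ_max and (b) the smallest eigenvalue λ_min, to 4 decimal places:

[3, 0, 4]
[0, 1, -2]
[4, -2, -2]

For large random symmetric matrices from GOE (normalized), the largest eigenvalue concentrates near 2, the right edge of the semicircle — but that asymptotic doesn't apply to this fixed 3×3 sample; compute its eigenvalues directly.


Since M is real symmetric, all three eigenvalues are real; they are the roots of det(λI − M) = λ³ − (tr M) λ² + s λ − det M, where s is the sum of the principal 2×2 minors.
tr M = 3 + 1 + (-2) = 2.
s = (3·1 − 0²) + (3·(-2) − 4²) + (1·(-2) − (-2)²) = 3 + (-22) + (-6) = -25.
det M (expand along row 1) = 3·(-6) − 0·8 + 4·(-4) = -34.
Characteristic polynomial: λ³ − 2λ² − 25λ + 34 = 0.
Substitute λ = y + (tr M)/3 = y + 0.666667 to remove the quadratic term: y³ + p·y + q = 0 with p = s − (tr M)²/3 = -26.333333 and q = −2(tr M)³/27 + (tr M)·s/3 − det M = 16.740741.
Three real roots ⇒ use the trigonometric (Viète) form: r = 2√(−p/3) = 5.925463, φ = arccos(3q/(p·r)) = arccos(-0.321861) = 1.898490 rad.
y_k = r·cos(φ/3 − 2πk/3) for k = 0, 1, 2 gives y = 4.778038, 0.645960, -5.423998.
λ_k = y_k + 0.666667 gives λ = 5.4447, 1.3126, -4.7573 (check: the sum is 2.0000 = tr M).

Hence λ_max = 5.4447 and λ_min = -4.7573.


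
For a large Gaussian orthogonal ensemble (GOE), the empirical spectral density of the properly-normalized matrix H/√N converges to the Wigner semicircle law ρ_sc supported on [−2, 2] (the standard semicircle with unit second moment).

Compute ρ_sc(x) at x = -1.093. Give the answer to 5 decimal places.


ρ_sc(x) = (1/(2π)) √(4 − x²). With x = -1.093:
  4 − x² = 4 − (-1.093)² = 4 − 1.194649 = 2.805351.
  √(4 − x²) = 1.674918.
  1/(2π) = 0.159155.
  ρ_sc(-1.093) = 0.159155 · 1.674918 = 0.266572.

Rounded to 5 decimal places: ρ_sc(-1.093) ≈ 0.26657.


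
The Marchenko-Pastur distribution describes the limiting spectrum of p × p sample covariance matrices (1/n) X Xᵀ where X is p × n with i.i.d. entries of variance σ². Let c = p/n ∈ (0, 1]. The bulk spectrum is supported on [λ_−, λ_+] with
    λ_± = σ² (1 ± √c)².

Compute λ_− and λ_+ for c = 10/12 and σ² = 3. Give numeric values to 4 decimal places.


c = 10/12 = 0.833333; √c = 0.912871.
λ_− = σ² (1 − √c)² = 3 · (1 − 0.912871)² = 3 · (0.087129)² = 0.022774.
λ_+ = σ² (1 + √c)² = 3 · (1 + 0.912871)² = 3 · (1.912871)² = 10.977226.

Rounded to 4 decimal places: λ_− ≈ 0.0228, λ_+ ≈ 10.9772.


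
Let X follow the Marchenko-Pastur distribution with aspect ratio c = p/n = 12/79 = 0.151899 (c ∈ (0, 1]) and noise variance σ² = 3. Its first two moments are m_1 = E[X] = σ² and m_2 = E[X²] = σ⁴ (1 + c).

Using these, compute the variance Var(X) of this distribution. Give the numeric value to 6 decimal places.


m_1 = E[X] = σ² = 3, so m_1² = 9.
m_2 = E[X²] = σ⁴ (1 + c) = 9 · (1 + 0.151899) = 9 · 1.151899 = 10.367089.
(Note m_2 − m_1² simplifies to c · σ⁴ = 0.151899 · 9.)

Var(X) = m_2 − m_1² = 10.367089 − 9 = 1.367089.


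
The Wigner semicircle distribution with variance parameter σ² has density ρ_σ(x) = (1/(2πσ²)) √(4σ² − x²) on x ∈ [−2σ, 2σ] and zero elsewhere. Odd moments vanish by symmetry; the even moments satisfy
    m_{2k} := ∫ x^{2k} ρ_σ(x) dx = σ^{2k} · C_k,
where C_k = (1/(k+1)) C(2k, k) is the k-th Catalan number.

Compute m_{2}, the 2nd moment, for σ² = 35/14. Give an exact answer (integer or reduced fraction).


By the scaled semicircle moment identity, m_{2k} = σ^{2k} · C_k with k = 1.
C_1 = (1/(k+1)) · C(2k, k) = (1/2) · C(2, 1) = (1/2) · 2 = 1.
σ^{2k} = (σ²)^k = (35/14)^1 = 5/2.

Therefore m_{2} = σ^{2} · C_1 = (5/2) · 1 = 5/2.


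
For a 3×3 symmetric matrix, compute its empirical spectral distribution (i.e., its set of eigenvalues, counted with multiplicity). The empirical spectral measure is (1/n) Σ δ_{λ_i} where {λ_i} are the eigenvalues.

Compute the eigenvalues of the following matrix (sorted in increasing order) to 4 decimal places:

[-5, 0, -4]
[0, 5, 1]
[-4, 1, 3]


Since M is real symmetric, all three eigenvalues are real; they are the roots of det(λI − M) = λ³ − (tr M) λ² + s λ − det M, where s is the sum of the principal 2×2 minors.
tr M = -5 + 5 + 3 = 3.
s = ((-5)·5 − 0²) + ((-5)·3 − (-4)²) + (5·3 − 1²) = -25 + (-31) + 14 = -42.
det M (expand along row 1) = (-5)·14 − 0·4 + (-4)·20 = -150.
Characteristic polynomial: λ³ − 3λ² − 42λ + 150 = 0.
Substitute λ = y + (tr M)/3 = y + 1.000000 to remove the quadratic term: y³ + p·y + q = 0 with p = s − (tr M)²/3 = -45.000000 and q = −2(tr M)³/27 + (tr M)·s/3 − det M = 106.000000.
Three real roots ⇒ use the trigonometric (Viète) form: r = 2√(−p/3) = 7.745967, φ = arccos(3q/(p·r)) = arccos(-0.912303) = 2.719669 rad.
y_k = r·cos(φ/3 − 2πk/3) for k = 0, 1, 2 gives y = 4.775086, 2.894399, -7.669485.
λ_k = y_k + 1.000000 gives λ = 5.7751, 3.8944, -6.6695 (check: the sum is 3.0000 = tr M).

Eigenvalues sorted in increasing order: [-6.6695, 3.8944, 5.7751].


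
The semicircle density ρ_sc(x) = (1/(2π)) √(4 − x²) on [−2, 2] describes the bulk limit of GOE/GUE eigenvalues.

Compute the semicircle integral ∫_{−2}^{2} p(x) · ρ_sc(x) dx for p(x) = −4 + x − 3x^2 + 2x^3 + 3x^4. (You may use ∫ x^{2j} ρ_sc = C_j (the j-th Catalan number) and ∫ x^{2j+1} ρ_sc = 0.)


Write p(x) = Σ a_i x^i, split into monomials and integrate each against ρ_sc separately.
Using ∫ x^{2j} ρ_sc = C_j = (1/(j+1)) C(2j, j) (Catalan numbers) and ∫ x^{2j+1} ρ_sc = 0 (odd monomials vanish by symmetry):
  i = 0 (even): a_0 · C_{0} = -4 · 1 = -4
  i = 1 (odd): ∫ x^1 ρ_sc = 0 (vanishes)
  i = 2 (even): a_2 · C_{1} = -3 · 1 = -3
  i = 3 (odd): ∫ x^3 ρ_sc = 0 (vanishes)
  i = 4 (even): a_4 · C_{2} = 3 · 2 = 6

Summing the contributions: ∫_{−2}^{2} p(x) ρ_sc(x) dx = (-4) + (-3) + 6 = -1.


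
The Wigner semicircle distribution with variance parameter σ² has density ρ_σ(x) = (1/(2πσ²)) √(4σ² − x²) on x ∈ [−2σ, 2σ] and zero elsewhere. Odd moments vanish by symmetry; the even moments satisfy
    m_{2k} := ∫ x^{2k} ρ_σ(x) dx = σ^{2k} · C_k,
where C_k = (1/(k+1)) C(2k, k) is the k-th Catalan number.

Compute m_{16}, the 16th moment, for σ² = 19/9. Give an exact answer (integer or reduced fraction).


By the scaled semicircle moment identity, m_{2k} = σ^{2k} · C_k with k = 8.
C_8 = (1/(k+1)) · C(2k, k) = (1/9) · C(16, 8) = (1/9) · 12870 = 1430.
σ^{2k} = (σ²)^k = (19/9)^8 = 16983563041/43046721.

Therefore m_{16} = σ^{16} · C_8 = (16983563041/43046721) · 1430 = 24286495148630/43046721.


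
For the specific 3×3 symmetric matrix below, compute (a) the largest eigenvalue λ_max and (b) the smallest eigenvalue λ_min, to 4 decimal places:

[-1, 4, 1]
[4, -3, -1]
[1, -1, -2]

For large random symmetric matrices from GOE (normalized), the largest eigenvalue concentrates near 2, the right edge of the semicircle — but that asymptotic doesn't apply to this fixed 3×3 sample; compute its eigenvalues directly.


Since M is real symmetric, all three eigenvalues are real; they are the roots of det(λI − M) = λ³ − (tr M) λ² + s λ − det M, where s is the sum of the principal 2×2 minors.
tr M = -1 + (-3) + (-2) = -6.
s = ((-1)·(-3) − 4²) + ((-1)·(-2) − 1²) + ((-3)·(-2) − (-1)²) = -13 + 1 + 5 = -7.
det M (expand along row 1) = (-1)·5 − 4·(-7) + 1·(-1) = 22.
Characteristic polynomial: λ³ + 6λ² − 7λ − 22 = 0.
Substitute λ = y + (tr M)/3 = y − 2.000000 to remove the quadratic term: y³ + p·y + q = 0 with p = s − (tr M)²/3 = -19.000000 and q = −2(tr M)³/27 + (tr M)·s/3 − det M = 8.000000.
Three real roots ⇒ use the trigonometric (Viète) form: r = 2√(−p/3) = 5.033223, φ = arccos(3q/(p·r)) = arccos(-0.250964) = 1.824472 rad.
y_k = r·cos(φ/3 − 2πk/3) for k = 0, 1, 2 gives y = 4.130777, 0.425096, -4.555873.
λ_k = y_k − 2.000000 gives λ = 2.1308, -1.5749, -6.5559 (check: the sum is -6.0000 = tr M).

Hence λ_max = 2.1308 and λ_min = -6.5559.


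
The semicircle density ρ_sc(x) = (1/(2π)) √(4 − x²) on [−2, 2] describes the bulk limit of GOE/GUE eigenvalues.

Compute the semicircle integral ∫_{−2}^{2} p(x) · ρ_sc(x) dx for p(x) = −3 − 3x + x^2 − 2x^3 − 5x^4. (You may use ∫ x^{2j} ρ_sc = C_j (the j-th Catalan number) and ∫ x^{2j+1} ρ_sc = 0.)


Write p(x) = Σ a_i x^i, split into monomials and integrate each against ρ_sc separately.
Using ∫ x^{2j} ρ_sc = C_j = (1/(j+1)) C(2j, j) (Catalan numbers) and ∫ x^{2j+1} ρ_sc = 0 (odd monomials vanish by symmetry):
  i = 0 (even): a_0 · C_{0} = -3 · 1 = -3
  i = 1 (odd): ∫ x^1 ρ_sc = 0 (vanishes)
  i = 2 (even): a_2 · C_{1} = 1 · 1 = 1
  i = 3 (odd): ∫ x^3 ρ_sc = 0 (vanishes)
  i = 4 (even): a_4 · C_{2} = -5 · 2 = -10

Summing the contributions: ∫_{−2}^{2} p(x) ρ_sc(x) dx = (-3) + 1 + (-10) = -12.


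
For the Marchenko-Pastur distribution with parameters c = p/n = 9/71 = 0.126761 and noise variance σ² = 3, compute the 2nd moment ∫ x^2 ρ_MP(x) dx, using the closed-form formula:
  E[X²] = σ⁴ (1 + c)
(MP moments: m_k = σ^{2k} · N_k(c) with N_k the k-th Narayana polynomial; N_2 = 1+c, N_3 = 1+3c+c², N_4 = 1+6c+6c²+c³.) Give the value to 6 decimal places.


E[X²] = σ⁴ (1 + c) (second MP moment). With σ² = 3 (so σ⁴ = 9) and c = 9/71 = 0.126761: E[X²] = 9 · (1 + 0.126761) = 9 · 1.126761.

So E[X^2] = 10.140845.


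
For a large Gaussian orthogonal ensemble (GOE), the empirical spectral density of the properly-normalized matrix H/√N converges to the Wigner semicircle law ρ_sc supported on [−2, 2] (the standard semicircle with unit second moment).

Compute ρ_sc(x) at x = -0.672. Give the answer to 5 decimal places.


ρ_sc(x) = (1/(2π)) √(4 − x²). With x = -0.672:
  4 − x² = 4 − (-0.672)² = 4 − 0.451584 = 3.548416.
  √(4 − x²) = 1.883724.
  1/(2π) = 0.159155.
  ρ_sc(-0.672) = 0.159155 · 1.883724 = 0.299804.

Rounded to 5 decimal places: ρ_sc(-0.672) ≈ 0.29980.


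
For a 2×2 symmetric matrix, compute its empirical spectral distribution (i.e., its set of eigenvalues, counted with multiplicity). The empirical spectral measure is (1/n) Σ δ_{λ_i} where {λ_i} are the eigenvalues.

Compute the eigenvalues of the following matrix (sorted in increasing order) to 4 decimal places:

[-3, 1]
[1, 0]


Since M is real symmetric, both eigenvalues are real; they are the roots of det(λI − M) = λ² − (tr M) λ + det M.
tr M = -3 + 0 = -3.
det M = (-3)·0 − 1² = 0 − 1 = -1.
Characteristic polynomial: λ² + 3λ − 1 = 0.
Discriminant Δ = (tr M)² − 4·det M = 9 − (-4) = 13; √Δ = 3.605551.
λ = (tr M ± √Δ)/2 = (-3 ± 3.605551)/2, giving (tr M − √Δ)/2 = -3.3028 and (tr M + √Δ)/2 = 0.3028.

Eigenvalues sorted in increasing order: [-3.3028, 0.3028].


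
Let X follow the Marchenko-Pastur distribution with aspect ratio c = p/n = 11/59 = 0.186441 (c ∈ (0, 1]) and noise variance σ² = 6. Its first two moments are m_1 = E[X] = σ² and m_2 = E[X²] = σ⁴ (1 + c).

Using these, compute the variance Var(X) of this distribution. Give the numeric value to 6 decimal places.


m_1 = E[X] = σ² = 6, so m_1² = 36.
m_2 = E[X²] = σ⁴ (1 + c) = 36 · (1 + 0.186441) = 36 · 1.186441 = 42.711864.
(Note m_2 − m_1² simplifies to c · σ⁴ = 0.186441 · 36.)

Var(X) = m_2 − m_1² = 42.711864 − 36 = 6.711864.


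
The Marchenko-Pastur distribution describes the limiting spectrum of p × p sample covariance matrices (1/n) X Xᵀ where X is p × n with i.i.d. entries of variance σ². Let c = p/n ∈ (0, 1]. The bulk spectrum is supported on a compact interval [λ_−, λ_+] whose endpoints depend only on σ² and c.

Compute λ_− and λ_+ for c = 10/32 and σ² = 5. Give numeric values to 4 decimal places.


c = 10/32 = 0.312500; √c = 0.559017.
λ_− = σ² (1 − √c)² = 5 · (1 − 0.559017)² = 5 · (0.440983)² = 0.972330.
λ_+ = σ² (1 + √c)² = 5 · (1 + 0.559017)² = 5 · (1.559017)² = 12.152670.

Rounded to 4 decimal places: λ_− ≈ 0.9723, λ_+ ≈ 12.1527.


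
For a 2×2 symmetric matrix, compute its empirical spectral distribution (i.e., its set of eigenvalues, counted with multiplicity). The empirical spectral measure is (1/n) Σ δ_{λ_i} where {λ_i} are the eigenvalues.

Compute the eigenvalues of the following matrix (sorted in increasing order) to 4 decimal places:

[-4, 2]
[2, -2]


Since M is real symmetric, both eigenvalues are real; they are the roots of det(λI − M) = λ² − (tr M) λ + det M.
tr M = -4 + (-2) = -6.
det M = (-4)·(-2) − 2² = 8 − 4 = 4.
Characteristic polynomial: λ² + 6λ + 4 = 0.
Discriminant Δ = (tr M)² − 4·det M = 36 − 16 = 20; √Δ = 4.472136.
λ = (tr M ± √Δ)/2 = (-6 ± 4.472136)/2, giving (tr M − √Δ)/2 = -5.2361 and (tr M + √Δ)/2 = -0.7639.

Eigenvalues sorted in increasing order: [-5.2361, -0.7639].


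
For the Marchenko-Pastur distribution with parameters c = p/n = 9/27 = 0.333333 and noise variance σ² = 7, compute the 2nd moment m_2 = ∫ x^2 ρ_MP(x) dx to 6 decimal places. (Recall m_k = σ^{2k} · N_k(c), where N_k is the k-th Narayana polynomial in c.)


E[X²] = σ⁴ (1 + c) (second MP moment). With σ² = 7 (so σ⁴ = 49) and c = 9/27 = 0.333333: E[X²] = 49 · (1 + 0.333333) = 49 · 1.333333.

So E[X^2] = 65.333333.


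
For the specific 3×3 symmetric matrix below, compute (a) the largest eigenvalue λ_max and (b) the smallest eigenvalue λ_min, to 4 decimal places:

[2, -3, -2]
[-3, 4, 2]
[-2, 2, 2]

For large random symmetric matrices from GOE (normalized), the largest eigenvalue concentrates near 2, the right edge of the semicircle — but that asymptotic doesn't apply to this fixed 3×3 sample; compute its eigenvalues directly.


Since M is real symmetric, all three eigenvalues are real; they are the roots of det(λI − M) = λ³ − (tr M) λ² + s λ − det M, where s is the sum of the principal 2×2 minors.
tr M = 2 + 4 + 2 = 8.
s = (2·4 − (-3)²) + (2·2 − (-2)²) + (4·2 − 2²) = -1 + 0 + 4 = 3.
det M (expand along row 1) = 2·4 − (-3)·(-2) + (-2)·2 = -2.
Characteristic polynomial: λ³ − 8λ² + 3λ + 2 = 0.
Substitute λ = y + (tr M)/3 = y + 2.666667 to remove the quadratic term: y³ + p·y + q = 0 with p = s − (tr M)²/3 = -18.333333 and q = −2(tr M)³/27 + (tr M)·s/3 − det M = -27.925926.
Three real roots ⇒ use the trigonometric (Viète) form: r = 2√(−p/3) = 4.944132, φ = arccos(3q/(p·r)) = arccos(0.924267) = 0.391686 rad.
y_k = r·cos(φ/3 − 2πk/3) for k = 0, 1, 2 gives y = 4.902052, -1.893580, -3.008472.
λ_k = y_k + 2.666667 gives λ = 7.5687, 0.7731, -0.3418 (check: the sum is 8.0000 = tr M).

Hence λ_max = 7.5687 and λ_min = -0.3418.


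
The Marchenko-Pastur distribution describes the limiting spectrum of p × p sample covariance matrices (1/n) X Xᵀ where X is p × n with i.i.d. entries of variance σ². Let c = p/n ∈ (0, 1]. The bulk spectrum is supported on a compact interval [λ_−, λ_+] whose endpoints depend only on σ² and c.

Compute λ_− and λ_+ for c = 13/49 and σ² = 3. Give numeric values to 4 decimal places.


c = 13/49 = 0.265306; √c = 0.515079.
λ_− = σ² (1 − √c)² = 3 · (1 − 0.515079)² = 3 · (0.484921)² = 0.705446.
λ_+ = σ² (1 + √c)² = 3 · (1 + 0.515079)² = 3 · (1.515079)² = 6.886391.

Rounded to 4 decimal places: λ_− ≈ 0.7054, λ_+ ≈ 6.8864.


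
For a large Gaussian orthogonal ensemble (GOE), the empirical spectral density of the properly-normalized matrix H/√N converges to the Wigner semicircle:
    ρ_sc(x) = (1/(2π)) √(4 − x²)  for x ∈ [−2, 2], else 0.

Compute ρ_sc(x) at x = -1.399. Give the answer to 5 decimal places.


ρ_sc(x) = (1/(2π)) √(4 − x²). With x = -1.399:
  4 − x² = 4 − (-1.399)² = 4 − 1.957201 = 2.042799.
  √(4 − x²) = 1.429265.
  1/(2π) = 0.159155.
  ρ_sc(-1.399) = 0.159155 · 1.429265 = 0.227475.

Rounded to 5 decimal places: ρ_sc(-1.399) ≈ 0.22747.


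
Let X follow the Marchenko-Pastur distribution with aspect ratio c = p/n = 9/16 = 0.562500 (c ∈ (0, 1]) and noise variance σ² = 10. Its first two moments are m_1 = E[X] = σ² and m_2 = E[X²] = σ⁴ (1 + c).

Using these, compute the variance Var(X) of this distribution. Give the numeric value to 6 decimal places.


m_1 = E[X] = σ² = 10, so m_1² = 100.
m_2 = E[X²] = σ⁴ (1 + c) = 100 · (1 + 0.562500) = 100 · 1.562500 = 156.250000.
(Note m_2 − m_1² simplifies to c · σ⁴ = 0.562500 · 100.)

Var(X) = m_2 − m_1² = 156.250000 − 100 = 56.250000.


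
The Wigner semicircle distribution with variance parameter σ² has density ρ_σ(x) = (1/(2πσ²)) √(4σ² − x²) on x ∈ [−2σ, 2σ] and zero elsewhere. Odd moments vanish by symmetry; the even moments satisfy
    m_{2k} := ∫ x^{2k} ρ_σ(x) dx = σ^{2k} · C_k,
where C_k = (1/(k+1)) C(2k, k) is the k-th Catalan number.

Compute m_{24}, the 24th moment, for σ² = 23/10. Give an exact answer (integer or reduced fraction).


By the scaled semicircle moment identity, m_{2k} = σ^{2k} · C_k with k = 12.
C_12 = (1/(k+1)) · C(2k, k) = (1/13) · C(24, 12) = (1/13) · 2704156 = 208012.
σ^{2k} = (σ²)^k = (23/10)^12 = 21914624432020321/1000000000000.

Therefore m_{24} = σ^{24} · C_12 = (21914624432020321/1000000000000) · 208012 = 1139626214338352752963/250000000000.


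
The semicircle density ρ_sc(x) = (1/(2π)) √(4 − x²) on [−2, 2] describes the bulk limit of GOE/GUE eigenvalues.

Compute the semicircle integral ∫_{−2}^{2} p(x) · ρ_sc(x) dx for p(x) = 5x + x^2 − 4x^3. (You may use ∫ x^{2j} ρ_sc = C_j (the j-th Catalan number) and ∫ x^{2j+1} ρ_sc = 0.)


Write p(x) = Σ a_i x^i, split into monomials and integrate each against ρ_sc separately.
Using ∫ x^{2j} ρ_sc = C_j = (1/(j+1)) C(2j, j) (Catalan numbers) and ∫ x^{2j+1} ρ_sc = 0 (odd monomials vanish by symmetry):
  i = 1 (odd): ∫ x^1 ρ_sc = 0 (vanishes)
  i = 2 (even): a_2 · C_{1} = 1 · 1 = 1
  i = 3 (odd): ∫ x^3 ρ_sc = 0 (vanishes)

Summing the contributions: ∫_{−2}^{2} p(x) ρ_sc(x) dx = 1.


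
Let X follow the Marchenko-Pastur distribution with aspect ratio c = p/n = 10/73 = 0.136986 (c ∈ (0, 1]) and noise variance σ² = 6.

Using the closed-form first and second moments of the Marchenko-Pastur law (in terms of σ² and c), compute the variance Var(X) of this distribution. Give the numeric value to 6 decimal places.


Recall the MP moments m_1 = E[X] = σ² and m_2 = E[X²] = σ⁴ (1 + c).
m_1 = E[X] = σ² = 6, so m_1² = 36.
m_2 = E[X²] = σ⁴ (1 + c) = 36 · (1 + 0.136986) = 36 · 1.136986 = 40.931507.
(Note m_2 − m_1² simplifies to c · σ⁴ = 0.136986 · 36.)

Var(X) = m_2 − m_1² = 40.931507 − 36 = 4.931507.


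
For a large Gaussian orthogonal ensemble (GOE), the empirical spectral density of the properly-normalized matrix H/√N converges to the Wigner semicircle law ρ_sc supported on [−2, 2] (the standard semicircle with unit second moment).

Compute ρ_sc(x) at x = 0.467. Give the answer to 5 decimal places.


ρ_sc(x) = (1/(2π)) √(4 − x²). With x = 0.467:
  4 − x² = 4 − (0.467)² = 4 − 0.218089 = 3.781911.
  √(4 − x²) = 1.944714.
  1/(2π) = 0.159155.
  ρ_sc(0.467) = 0.159155 · 1.944714 = 0.309511.

Rounded to 5 decimal places: ρ_sc(0.467) ≈ 0.30951.


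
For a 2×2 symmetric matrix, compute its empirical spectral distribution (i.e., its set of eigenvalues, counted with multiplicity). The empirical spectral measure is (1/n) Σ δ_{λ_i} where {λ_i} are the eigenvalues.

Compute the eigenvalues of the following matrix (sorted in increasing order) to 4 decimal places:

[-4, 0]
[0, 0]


Since M is real symmetric, both eigenvalues are real; they are the roots of det(λI − M) = λ² − (tr M) λ + det M.
tr M = -4 + 0 = -4.
det M = (-4)·0 − 0² = 0 − 0 = 0.
Characteristic polynomial: λ² + 4λ = 0.
Discriminant Δ = (tr M)² − 4·det M = 16 − 0 = 16; √Δ = 4.000000.
λ = (tr M ± √Δ)/2 = (-4 ± 4.000000)/2, giving (tr M − √Δ)/2 = -4.0000 and (tr M + √Δ)/2 = 0.0000.

Eigenvalues sorted in increasing order: [-4.0000, 0.0000].


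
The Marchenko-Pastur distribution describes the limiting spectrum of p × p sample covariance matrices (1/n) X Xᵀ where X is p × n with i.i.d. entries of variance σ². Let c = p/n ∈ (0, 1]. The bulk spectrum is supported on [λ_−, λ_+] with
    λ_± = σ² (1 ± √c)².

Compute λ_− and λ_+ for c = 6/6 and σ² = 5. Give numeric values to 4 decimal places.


c = 6/6 = 1.000000; √c = 1.000000.
λ_− = σ² (1 − √c)² = 5 · (1 − 1.000000)² = 5 · (0.000000)² = 0.000000.
λ_+ = σ² (1 + √c)² = 5 · (1 + 1.000000)² = 5 · (2.000000)² = 20.000000.

Rounded to 4 decimal places: λ_− ≈ 0.0000, λ_+ ≈ 20.0000.


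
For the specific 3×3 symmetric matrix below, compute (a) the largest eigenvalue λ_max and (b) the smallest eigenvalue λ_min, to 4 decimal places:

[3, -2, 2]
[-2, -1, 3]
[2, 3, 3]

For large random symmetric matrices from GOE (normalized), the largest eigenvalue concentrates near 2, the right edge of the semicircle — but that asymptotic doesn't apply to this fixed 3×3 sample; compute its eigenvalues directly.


Since M is real symmetric, all three eigenvalues are real; they are the roots of det(λI − M) = λ³ − (tr M) λ² + s λ − det M, where s is the sum of the principal 2×2 minors.
tr M = 3 + (-1) + 3 = 5.
s = (3·(-1) − (-2)²) + (3·3 − 2²) + ((-1)·3 − 3²) = -7 + 5 + (-12) = -14.
det M (expand along row 1) = 3·(-12) − (-2)·(-12) + 2·(-4) = -68.
Characteristic polynomial: λ³ − 5λ² − 14λ + 68 = 0.
Substitute λ = y + (tr M)/3 = y + 1.666667 to remove the quadratic term: y³ + p·y + q = 0 with p = s − (tr M)²/3 = -22.333333 and q = −2(tr M)³/27 + (tr M)·s/3 − det M = 35.407407.
Three real roots ⇒ use the trigonometric (Viète) form: r = 2√(−p/3) = 5.456902, φ = arccos(3q/(p·r)) = arccos(-0.871597) = 2.629247 rad.
y_k = r·cos(φ/3 − 2πk/3) for k = 0, 1, 2 gives y = 3.491924, 1.885592, -5.377516.
λ_k = y_k + 1.666667 gives λ = 5.1586, 3.5523, -3.7108 (check: the sum is 5.0000 = tr M).

Hence λ_max = 5.1586 and λ_min = -3.7108.


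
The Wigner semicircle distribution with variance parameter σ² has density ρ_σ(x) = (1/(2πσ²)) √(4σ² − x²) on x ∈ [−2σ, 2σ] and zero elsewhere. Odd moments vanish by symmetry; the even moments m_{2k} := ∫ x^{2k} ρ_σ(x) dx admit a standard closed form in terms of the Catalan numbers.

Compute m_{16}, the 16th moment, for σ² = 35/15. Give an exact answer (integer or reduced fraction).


By the scaled semicircle moment identity, m_{2k} = σ^{2k} · C_k with k = 8.
C_8 = (1/(k+1)) · C(2k, k) = (1/9) · C(16, 8) = (1/9) · 12870 = 1430.
σ^{2k} = (σ²)^k = (35/15)^8 = 5764801/6561.

Therefore m_{16} = σ^{16} · C_8 = (5764801/6561) · 1430 = 8243665430/6561.


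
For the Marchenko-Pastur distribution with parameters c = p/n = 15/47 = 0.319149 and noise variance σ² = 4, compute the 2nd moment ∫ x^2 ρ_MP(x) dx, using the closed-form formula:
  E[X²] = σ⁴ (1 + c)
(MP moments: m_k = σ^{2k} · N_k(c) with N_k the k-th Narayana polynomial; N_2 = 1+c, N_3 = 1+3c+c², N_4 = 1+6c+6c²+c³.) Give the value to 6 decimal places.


E[X²] = σ⁴ (1 + c) (second MP moment). With σ² = 4 (so σ⁴ = 16) and c = 15/47 = 0.319149: E[X²] = 16 · (1 + 0.319149) = 16 · 1.319149.

So E[X^2] = 21.106383.


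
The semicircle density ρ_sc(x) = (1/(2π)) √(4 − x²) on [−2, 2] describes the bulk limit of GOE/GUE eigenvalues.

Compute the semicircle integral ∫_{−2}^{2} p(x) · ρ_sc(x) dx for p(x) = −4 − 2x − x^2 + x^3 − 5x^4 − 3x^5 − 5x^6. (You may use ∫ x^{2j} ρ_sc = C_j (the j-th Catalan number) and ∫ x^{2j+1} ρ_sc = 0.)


Write p(x) = Σ a_i x^i, split into monomials and integrate each against ρ_sc separately.
Using ∫ x^{2j} ρ_sc = C_j = (1/(j+1)) C(2j, j) (Catalan numbers) and ∫ x^{2j+1} ρ_sc = 0 (odd monomials vanish by symmetry):
  i = 0 (even): a_0 · C_{0} = -4 · 1 = -4
  i = 1 (odd): ∫ x^1 ρ_sc = 0 (vanishes)
  i = 2 (even): a_2 · C_{1} = -1 · 1 = -1
  i = 3 (odd): ∫ x^3 ρ_sc = 0 (vanishes)
  i = 4 (even): a_4 · C_{2} = -5 · 2 = -10
  i = 5 (odd): ∫ x^5 ρ_sc = 0 (vanishes)
  i = 6 (even): a_6 · C_{3} = -5 · 5 = -25

Summing the contributions: ∫_{−2}^{2} p(x) ρ_sc(x) dx = (-4) + (-1) + (-10) + (-25) = -40.


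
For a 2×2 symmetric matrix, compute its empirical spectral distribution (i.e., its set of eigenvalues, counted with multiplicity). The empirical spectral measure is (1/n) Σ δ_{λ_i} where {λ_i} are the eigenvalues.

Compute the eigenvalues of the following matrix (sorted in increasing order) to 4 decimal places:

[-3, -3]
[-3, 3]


Since M is real symmetric, both eigenvalues are real; they are the roots of det(λI − M) = λ² − (tr M) λ + det M.
tr M = -3 + 3 = 0.
det M = (-3)·3 − (-3)² = -9 − 9 = -18.
Characteristic polynomial: λ² − 18 = 0.
Discriminant Δ = (tr M)² − 4·det M = 0 − (-72) = 72; √Δ = 8.485281.
λ = (tr M ± √Δ)/2 = (0 ± 8.485281)/2, giving (tr M − √Δ)/2 = -4.2426 and (tr M + √Δ)/2 = 4.2426.

Eigenvalues sorted in increasing order: [-4.2426, 4.2426].


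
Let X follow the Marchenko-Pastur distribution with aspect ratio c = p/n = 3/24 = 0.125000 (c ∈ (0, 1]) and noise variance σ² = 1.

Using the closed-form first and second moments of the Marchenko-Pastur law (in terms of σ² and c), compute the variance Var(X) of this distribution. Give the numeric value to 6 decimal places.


Recall the MP moments m_1 = E[X] = σ² and m_2 = E[X²] = σ⁴ (1 + c).
m_1 = E[X] = σ² = 1, so m_1² = 1.
m_2 = E[X²] = σ⁴ (1 + c) = 1 · (1 + 0.125000) = 1 · 1.125000 = 1.125000.
(Note m_2 − m_1² simplifies to c · σ⁴ = 0.125000 · 1.)

Var(X) = m_2 − m_1² = 1.125000 − 1 = 0.125000.


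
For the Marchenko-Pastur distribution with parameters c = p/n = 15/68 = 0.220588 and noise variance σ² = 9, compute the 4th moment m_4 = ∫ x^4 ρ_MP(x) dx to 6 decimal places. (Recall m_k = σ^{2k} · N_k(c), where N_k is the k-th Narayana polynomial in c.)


E[X⁴] = σ⁸ (1 + 6c + 6c² + c³) (fourth MP moment). With σ² = 9 (so σ⁸ = 6561) and c = 15/68 = 0.220588: E[X⁴] = 6561 · (1 + 6·0.220588 + 6·(0.220588)² + (0.220588)³) = 6561 · 2.626218.

So E[X^4] = 17230.616753.


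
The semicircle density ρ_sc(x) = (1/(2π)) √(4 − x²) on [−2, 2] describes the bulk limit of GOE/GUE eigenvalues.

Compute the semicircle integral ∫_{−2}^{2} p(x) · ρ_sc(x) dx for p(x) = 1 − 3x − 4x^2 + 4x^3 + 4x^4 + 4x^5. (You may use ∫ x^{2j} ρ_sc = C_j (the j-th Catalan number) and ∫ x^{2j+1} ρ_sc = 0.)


Write p(x) = Σ a_i x^i, split into monomials and integrate each against ρ_sc separately.
Using ∫ x^{2j} ρ_sc = C_j = (1/(j+1)) C(2j, j) (Catalan numbers) and ∫ x^{2j+1} ρ_sc = 0 (odd monomials vanish by symmetry):
  i = 0 (even): a_0 · C_{0} = 1 · 1 = 1
  i = 1 (odd): ∫ x^1 ρ_sc = 0 (vanishes)
  i = 2 (even): a_2 · C_{1} = -4 · 1 = -4
  i = 3 (odd): ∫ x^3 ρ_sc = 0 (vanishes)
  i = 4 (even): a_4 · C_{2} = 4 · 2 = 8
  i = 5 (odd): ∫ x^5 ρ_sc = 0 (vanishes)

Summing the contributions: ∫_{−2}^{2} p(x) ρ_sc(x) dx = 1 + (-4) + 8 = 5.


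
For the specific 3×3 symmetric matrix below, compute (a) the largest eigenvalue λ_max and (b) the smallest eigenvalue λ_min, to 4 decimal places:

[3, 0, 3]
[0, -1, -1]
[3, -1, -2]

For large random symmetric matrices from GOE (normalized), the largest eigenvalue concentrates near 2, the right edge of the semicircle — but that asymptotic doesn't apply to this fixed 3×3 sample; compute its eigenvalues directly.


Since M is real symmetric, all three eigenvalues are real; they are the roots of det(λI − M) = λ³ − (tr M) λ² + s λ − det M, where s is the sum of the principal 2×2 minors.
tr M = 3 + (-1) + (-2) = 0.
s = (3·(-1) − 0²) + (3·(-2) − 3²) + ((-1)·(-2) − (-1)²) = -3 + (-15) + 1 = -17.
det M (expand along row 1) = 3·1 − 0·3 + 3·3 = 12.
Characteristic polynomial: λ³ − 17λ − 12 = 0.
Substitute λ = y + (tr M)/3 = y + 0.000000 to remove the quadratic term: y³ + p·y + q = 0 with p = s − (tr M)²/3 = -17.000000 and q = −2(tr M)³/27 + (tr M)·s/3 − det M = -12.000000.
Three real roots ⇒ use the trigonometric (Viète) form: r = 2√(−p/3) = 4.760952, φ = arccos(3q/(p·r)) = arccos(0.444795) = 1.109851 rad.
y_k = r·cos(φ/3 − 2πk/3) for k = 0, 1, 2 gives y = 4.438851, -0.728638, -3.710214.
λ_k = y_k + 0.000000 gives λ = 4.4389, -0.7286, -3.7102 (check: the sum is 0.0000 = tr M).

Hence λ_max = 4.4389 and λ_min = -3.7102.


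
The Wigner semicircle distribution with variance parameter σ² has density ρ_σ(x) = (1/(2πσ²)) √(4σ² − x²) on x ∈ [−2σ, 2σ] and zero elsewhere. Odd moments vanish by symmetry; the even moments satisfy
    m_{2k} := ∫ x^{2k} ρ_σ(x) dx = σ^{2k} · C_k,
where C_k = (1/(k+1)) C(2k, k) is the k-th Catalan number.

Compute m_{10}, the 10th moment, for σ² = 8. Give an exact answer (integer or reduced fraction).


By the scaled semicircle moment identity, m_{2k} = σ^{2k} · C_k with k = 5.
C_5 = (1/(k+1)) · C(2k, k) = (1/6) · C(10, 5) = (1/6) · 252 = 42.
σ^{2k} = (σ²)^k = (8)^5 = 32768.

Therefore m_{10} = σ^{10} · C_5 = 32768 · 42 = 1376256.


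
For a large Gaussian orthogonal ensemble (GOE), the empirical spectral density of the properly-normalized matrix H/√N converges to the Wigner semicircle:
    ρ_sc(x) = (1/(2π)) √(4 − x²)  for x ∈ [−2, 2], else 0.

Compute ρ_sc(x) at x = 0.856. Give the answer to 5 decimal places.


ρ_sc(x) = (1/(2π)) √(4 − x²). With x = 0.856:
  4 − x² = 4 − (0.856)² = 4 − 0.732736 = 3.267264.
  √(4 − x²) = 1.807557.
  1/(2π) = 0.159155.
  ρ_sc(0.856) = 0.159155 · 1.807557 = 0.287682.

Rounded to 5 decimal places: ρ_sc(0.856) ≈ 0.28768.


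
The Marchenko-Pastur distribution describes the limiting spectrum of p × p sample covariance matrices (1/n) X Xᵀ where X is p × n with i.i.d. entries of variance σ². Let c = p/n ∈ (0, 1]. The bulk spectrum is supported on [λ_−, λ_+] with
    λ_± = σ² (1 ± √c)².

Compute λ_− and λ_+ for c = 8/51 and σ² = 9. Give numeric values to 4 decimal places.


c = 8/51 = 0.156863; √c = 0.396059.
λ_− = σ² (1 − √c)² = 9 · (1 − 0.396059)² = 9 · (0.603941)² = 3.282702.
λ_+ = σ² (1 + √c)² = 9 · (1 + 0.396059)² = 9 · (1.396059)² = 17.540827.

Rounded to 4 decimal places: λ_− ≈ 3.2827, λ_+ ≈ 17.5408.


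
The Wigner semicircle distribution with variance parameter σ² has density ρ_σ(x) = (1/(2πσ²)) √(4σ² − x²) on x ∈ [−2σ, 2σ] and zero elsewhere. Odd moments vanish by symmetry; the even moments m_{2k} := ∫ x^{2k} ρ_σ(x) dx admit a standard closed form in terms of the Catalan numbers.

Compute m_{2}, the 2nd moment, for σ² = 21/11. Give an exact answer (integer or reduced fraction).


By the scaled semicircle moment identity, m_{2k} = σ^{2k} · C_k with k = 1.
C_1 = (1/(k+1)) · C(2k, k) = (1/2) · C(2, 1) = (1/2) · 2 = 1.
σ^{2k} = (σ²)^k = (21/11)^1 = 21/11.

Therefore m_{2} = σ^{2} · C_1 = (21/11) · 1 = 21/11.


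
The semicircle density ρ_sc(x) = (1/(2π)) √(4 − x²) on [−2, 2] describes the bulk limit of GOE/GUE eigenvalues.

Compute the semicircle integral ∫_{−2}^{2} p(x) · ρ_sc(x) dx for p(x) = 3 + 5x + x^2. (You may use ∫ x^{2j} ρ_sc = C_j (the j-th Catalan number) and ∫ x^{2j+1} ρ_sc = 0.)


Write p(x) = Σ a_i x^i, split into monomials and integrate each against ρ_sc separately.
Using ∫ x^{2j} ρ_sc = C_j = (1/(j+1)) C(2j, j) (Catalan numbers) and ∫ x^{2j+1} ρ_sc = 0 (odd monomials vanish by symmetry):
  i = 0 (even): a_0 · C_{0} = 3 · 1 = 3
  i = 1 (odd): ∫ x^1 ρ_sc = 0 (vanishes)
  i = 2 (even): a_2 · C_{1} = 1 · 1 = 1

Summing the contributions: ∫_{−2}^{2} p(x) ρ_sc(x) dx = 3 + 1 = 4.
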